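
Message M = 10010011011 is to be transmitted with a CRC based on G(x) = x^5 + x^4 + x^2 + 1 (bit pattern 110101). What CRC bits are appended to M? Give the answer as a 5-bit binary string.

11000

Append 5 zeros: 1001001101100000. Divide by 110101 (XOR where the leading bit is 1):
  pos 0: 100100 XOR 110101 = 010001
  pos 1: 100011 XOR 110101 = 010110
  pos 2: 101101 XOR 110101 = 011000
  pos 3: 110000 XOR 110101 = 000101
  pos 6: 101110 XOR 110101 = 011011
  pos 7: 110110 XOR 110101 = 000011
Remainder (last 5 bits) = 11000. This is the CRC / FCS.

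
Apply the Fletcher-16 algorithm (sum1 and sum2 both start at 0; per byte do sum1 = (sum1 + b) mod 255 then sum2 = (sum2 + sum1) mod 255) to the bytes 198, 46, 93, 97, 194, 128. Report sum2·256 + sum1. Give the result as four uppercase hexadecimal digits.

Running sums (mod 255):
  after byte 0 (198): sum1=198, sum2=198
  after byte 1 (46): sum1=244, sum2=187
  after byte 2 (93): sum1=82, sum2=14
  after byte 3 (97): sum1=179, sum2=193
  after byte 4 (194): sum1=118, sum2=56
  after byte 5 (128): sum1=246, sum2=47
Checksum = sum2·256 + sum1 = 47·256 + 246 = 12278 = 0x2FF6.

2FF6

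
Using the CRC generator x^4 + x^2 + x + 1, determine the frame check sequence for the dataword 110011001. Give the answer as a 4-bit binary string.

1101

Append 4 zeros: 1100110010000. Divide by 10111 (XOR where the leading bit is 1):
  pos 0: 11001 XOR 10111 = 01110
  pos 1: 11101 XOR 10111 = 01010
  pos 2: 10100 XOR 10111 = 00011
  pos 5: 11010 XOR 10111 = 01101
  pos 6: 11010 XOR 10111 = 01101
  pos 7: 11010 XOR 10111 = 01101
  pos 8: 11010 XOR 10111 = 01101
Remainder (last 4 bits) = 1101. This is the CRC / FCS.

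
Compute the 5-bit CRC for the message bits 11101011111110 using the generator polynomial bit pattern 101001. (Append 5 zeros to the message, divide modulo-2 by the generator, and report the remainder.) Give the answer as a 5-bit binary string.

10100

Append 5 zeros: 1110101111111000000. Divide by 101001 (XOR where the leading bit is 1):
  pos 0: 111010 XOR 101001 = 010011
  pos 1: 100111 XOR 101001 = 001110
  pos 3: 111011 XOR 101001 = 010010
  pos 4: 100101 XOR 101001 = 001100
  pos 6: 110011 XOR 101001 = 011010
  pos 7: 110101 XOR 101001 = 011100
  pos 8: 111000 XOR 101001 = 010001
  pos 9: 100010 XOR 101001 = 001011
  pos 11: 101100 XOR 101001 = 000101
Remainder (last 5 bits) = 10100. This is the CRC / FCS.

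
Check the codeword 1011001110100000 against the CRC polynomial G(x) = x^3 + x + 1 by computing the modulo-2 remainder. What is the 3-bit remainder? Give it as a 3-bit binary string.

000

Modulo-2 division of 1011001110100000 by 1011:
  pos 0: 1011 XOR 1011 = 0000
  pos 6: 1110 XOR 1011 = 0101
  pos 7: 1011 XOR 1011 = 0000
Remainder = 000 (zero — the frame passes the CRC check).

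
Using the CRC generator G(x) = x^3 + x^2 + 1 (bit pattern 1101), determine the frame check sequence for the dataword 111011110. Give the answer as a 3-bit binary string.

Append 3 zeros: 111011110000. Divide by 1101 (XOR where the leading bit is 1):
  pos 0: 1110 XOR 1101 = 0011
  pos 2: 1111 XOR 1101 = 0010
  pos 4: 1011 XOR 1101 = 0110
  pos 5: 1100 XOR 1101 = 0001
  pos 8: 1000 XOR 1101 = 0101
Remainder (last 3 bits) = 101. This is the CRC / FCS.

101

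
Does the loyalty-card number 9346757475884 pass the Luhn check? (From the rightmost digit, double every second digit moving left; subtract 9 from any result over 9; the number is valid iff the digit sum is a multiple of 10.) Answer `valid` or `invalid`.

From the right, keep odd positions and double even positions (subtract 9 from any doubled value over 9):
  doubled (positions 2,4,...): 7 1 8 1 3 6 → sum 26
  kept (positions 1,3,...): 4 8 7 7 7 4 9 → sum 46
Total = 72.
72 mod 10 = 2, so the number is invalid.

invalid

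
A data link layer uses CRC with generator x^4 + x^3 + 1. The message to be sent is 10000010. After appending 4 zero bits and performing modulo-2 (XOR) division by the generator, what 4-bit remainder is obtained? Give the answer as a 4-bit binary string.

0110

Append 4 zeros: 100000100000. Divide by 11001 (XOR where the leading bit is 1):
  pos 0: 10000 XOR 11001 = 01001
  pos 1: 10010 XOR 11001 = 01011
  pos 2: 10111 XOR 11001 = 01110
  pos 3: 11100 XOR 11001 = 00101
  pos 5: 10100 XOR 11001 = 01101
  pos 6: 11010 XOR 11001 = 00011
Remainder (last 4 bits) = 0110. This is the CRC / FCS.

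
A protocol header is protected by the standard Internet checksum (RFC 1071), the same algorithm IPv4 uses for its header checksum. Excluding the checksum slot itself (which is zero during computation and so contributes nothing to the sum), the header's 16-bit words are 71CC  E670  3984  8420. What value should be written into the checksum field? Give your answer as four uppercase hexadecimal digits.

One's-complement addition (fold any carry out of bit 15 back into bit 0):
  0x71CC + 0xE670 = 0x1583C → wrap carry → 0x583D
  0x583D + 0x3984 = 0x091C1
  0x91C1 + 0x8420 = 0x115E1 → wrap carry → 0x15E2
One's-complement sum = 0x15E2.
Checksum = ~0x15E2 & 0xFFFF = 0xEA1D.

EA1D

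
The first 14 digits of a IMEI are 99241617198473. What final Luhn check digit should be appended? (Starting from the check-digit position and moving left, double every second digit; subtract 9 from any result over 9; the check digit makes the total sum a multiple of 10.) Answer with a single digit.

Partial digits right→left: 3 7 4 8 9 1 7 1 6 1 4 2 9 9
Double every second digit counting from the check-digit position (so the 1st, 3rd, 5th, ... of the partial from the right).
  doubled (with −9 where >9): 6 8 9 5 3 8 9 → sum 48
  kept as-is: 7 8 1 1 1 2 9 → sum 29
Total = 48 + 29 = 77.
Check digit = (10 − (77 mod 10)) mod 10 = 3.

3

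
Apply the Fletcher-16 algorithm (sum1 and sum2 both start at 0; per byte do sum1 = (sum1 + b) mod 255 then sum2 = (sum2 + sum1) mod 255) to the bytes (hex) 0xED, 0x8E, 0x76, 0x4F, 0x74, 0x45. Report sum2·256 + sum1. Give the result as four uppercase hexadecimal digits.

Running sums (mod 255):
  after byte 0 (0xED): sum1=237, sum2=237
  after byte 1 (0x8E): sum1=124, sum2=106
  after byte 2 (0x76): sum1=242, sum2=93
  after byte 3 (0x4F): sum1=66, sum2=159
  after byte 4 (0x74): sum1=182, sum2=86
  after byte 5 (0x45): sum1=251, sum2=82
Checksum = sum2·256 + sum1 = 82·256 + 251 = 21243 = 0x52FB.

52FB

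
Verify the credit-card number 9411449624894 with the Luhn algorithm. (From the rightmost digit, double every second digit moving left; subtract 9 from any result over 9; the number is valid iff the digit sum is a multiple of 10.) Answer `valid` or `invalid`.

From the right, keep odd positions and double even positions (subtract 9 from any doubled value over 9):
  doubled (positions 2,4,...): 9 8 3 8 2 8 → sum 38
  kept (positions 1,3,...): 4 8 2 9 4 1 9 → sum 37
Total = 75.
75 mod 10 = 5, so the number is invalid.

invalid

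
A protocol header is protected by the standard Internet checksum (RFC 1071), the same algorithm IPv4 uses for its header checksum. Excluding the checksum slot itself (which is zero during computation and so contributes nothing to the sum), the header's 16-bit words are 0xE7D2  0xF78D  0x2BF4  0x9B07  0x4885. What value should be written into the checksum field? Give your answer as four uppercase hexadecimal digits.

111E

One's-complement addition (fold any carry out of bit 15 back into bit 0):
  0xE7D2 + 0xF78D = 0x1DF5F → wrap carry → 0xDF60
  0xDF60 + 0x2BF4 = 0x10B54 → wrap carry → 0x0B55
  0x0B55 + 0x9B07 = 0x0A65C
  0xA65C + 0x4885 = 0x0EEE1
One's-complement sum = 0xEEE1.
Checksum = ~0xEEE1 & 0xFFFF = 0x111E.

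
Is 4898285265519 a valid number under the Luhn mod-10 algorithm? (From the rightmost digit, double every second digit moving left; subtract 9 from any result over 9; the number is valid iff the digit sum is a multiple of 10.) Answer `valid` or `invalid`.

invalid

From the right, keep odd positions and double even positions (subtract 9 from any doubled value over 9):
  doubled (positions 2,4,...): 2 1 4 7 7 7 → sum 28
  kept (positions 1,3,...): 9 5 6 5 2 9 4 → sum 40
Total = 68.
68 mod 10 = 8, so the number is invalid.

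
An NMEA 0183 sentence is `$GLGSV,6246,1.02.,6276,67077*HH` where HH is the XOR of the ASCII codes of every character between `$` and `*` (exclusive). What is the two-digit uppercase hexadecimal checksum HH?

48

XOR the ASCII codes of the payload characters:
  'G' = 0x47 → acc = 0x47
  'L' = 0x4C → acc = 0x0B
  'G' = 0x47 → acc = 0x4C
  'S' = 0x53 → acc = 0x1F
  'V' = 0x56 → acc = 0x49
  ',' = 0x2C → acc = 0x65
  '6' = 0x36 → acc = 0x53
  '2' = 0x32 → acc = 0x61
  '4' = 0x34 → acc = 0x55
  '6' = 0x36 → acc = 0x63
  ',' = 0x2C → acc = 0x4F
  '1' = 0x31 → acc = 0x7E
  '.' = 0x2E → acc = 0x50
  '0' = 0x30 → acc = 0x60
  '2' = 0x32 → acc = 0x52
  '.' = 0x2E → acc = 0x7C
  ',' = 0x2C → acc = 0x50
  '6' = 0x36 → acc = 0x66
  '2' = 0x32 → acc = 0x54
  '7' = 0x37 → acc = 0x63
  '6' = 0x36 → acc = 0x55
  ',' = 0x2C → acc = 0x79
  '6' = 0x36 → acc = 0x4F
  '7' = 0x37 → acc = 0x78
  '0' = 0x30 → acc = 0x48
  '7' = 0x37 → acc = 0x7F
  '7' = 0x37 → acc = 0x48
Checksum = 0x48.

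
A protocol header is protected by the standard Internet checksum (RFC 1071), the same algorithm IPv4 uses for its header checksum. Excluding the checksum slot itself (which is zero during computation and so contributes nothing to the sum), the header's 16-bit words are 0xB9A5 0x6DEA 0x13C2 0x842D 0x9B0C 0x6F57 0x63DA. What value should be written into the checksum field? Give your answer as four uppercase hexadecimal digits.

D241

One's-complement addition (fold any carry out of bit 15 back into bit 0):
  0xB9A5 + 0x6DEA = 0x1278F → wrap carry → 0x2790
  0x2790 + 0x13C2 = 0x03B52
  0x3B52 + 0x842D = 0x0BF7F
  0xBF7F + 0x9B0C = 0x15A8B → wrap carry → 0x5A8C
  0x5A8C + 0x6F57 = 0x0C9E3
  0xC9E3 + 0x63DA = 0x12DBD → wrap carry → 0x2DBE
One's-complement sum = 0x2DBE.
Checksum = ~0x2DBE & 0xFFFF = 0xD241.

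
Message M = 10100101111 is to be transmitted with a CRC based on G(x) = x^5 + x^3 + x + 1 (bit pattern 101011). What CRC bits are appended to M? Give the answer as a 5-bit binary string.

11001

Append 5 zeros: 1010010111100000. Divide by 101011 (XOR where the leading bit is 1):
  pos 0: 101001 XOR 101011 = 000010
  pos 4: 100111 XOR 101011 = 001100
  pos 6: 110010 XOR 101011 = 011001
  pos 7: 110010 XOR 101011 = 011001
  pos 8: 110010 XOR 101011 = 011001
  pos 9: 110010 XOR 101011 = 011001
  pos 10: 110010 XOR 101011 = 011001
Remainder (last 5 bits) = 11001. This is the CRC / FCS.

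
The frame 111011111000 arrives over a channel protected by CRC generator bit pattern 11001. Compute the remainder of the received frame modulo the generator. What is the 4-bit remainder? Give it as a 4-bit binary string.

0000

Modulo-2 division of 111011111000 by 11001:
  pos 0: 11101 XOR 11001 = 00100
  pos 2: 10011 XOR 11001 = 01010
  pos 3: 10101 XOR 11001 = 01100
  pos 4: 11001 XOR 11001 = 00000
Remainder = 0000 (zero — the frame passes the CRC check).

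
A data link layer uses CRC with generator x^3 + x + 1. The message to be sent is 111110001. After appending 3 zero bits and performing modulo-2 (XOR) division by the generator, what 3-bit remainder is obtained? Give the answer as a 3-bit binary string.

Append 3 zeros: 111110001000. Divide by 1011 (XOR where the leading bit is 1):
  pos 0: 1111 XOR 1011 = 0100
  pos 1: 1001 XOR 1011 = 0010
  pos 3: 1000 XOR 1011 = 0011
  pos 5: 1101 XOR 1011 = 0110
  pos 6: 1100 XOR 1011 = 0111
  pos 7: 1110 XOR 1011 = 0101
  pos 8: 1010 XOR 1011 = 0001
Remainder (last 3 bits) = 001. This is the CRC / FCS.

001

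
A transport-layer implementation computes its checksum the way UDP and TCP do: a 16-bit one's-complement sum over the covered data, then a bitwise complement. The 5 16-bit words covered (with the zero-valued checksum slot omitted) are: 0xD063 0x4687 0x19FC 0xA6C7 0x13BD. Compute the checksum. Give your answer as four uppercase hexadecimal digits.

1494

One's-complement addition (fold any carry out of bit 15 back into bit 0):
  0xD063 + 0x4687 = 0x116EA → wrap carry → 0x16EB
  0x16EB + 0x19FC = 0x030E7
  0x30E7 + 0xA6C7 = 0x0D7AE
  0xD7AE + 0x13BD = 0x0EB6B
One's-complement sum = 0xEB6B.
Checksum = ~0xEB6B & 0xFFFF = 0x1494.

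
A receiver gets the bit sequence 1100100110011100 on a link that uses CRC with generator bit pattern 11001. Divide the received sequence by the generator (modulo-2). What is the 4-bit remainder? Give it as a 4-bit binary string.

Modulo-2 division of 1100100110011100 by 11001:
  pos 0: 11001 XOR 11001 = 00000
  pos 7: 11001 XOR 11001 = 00000
Remainder = 1100 (nonzero — an error is detected).

1100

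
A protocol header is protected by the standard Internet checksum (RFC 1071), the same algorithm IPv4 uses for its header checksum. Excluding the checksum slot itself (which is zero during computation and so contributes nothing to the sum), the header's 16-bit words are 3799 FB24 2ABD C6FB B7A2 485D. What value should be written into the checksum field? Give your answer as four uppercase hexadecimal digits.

One's-complement addition (fold any carry out of bit 15 back into bit 0):
  0x3799 + 0xFB24 = 0x132BD → wrap carry → 0x32BE
  0x32BE + 0x2ABD = 0x05D7B
  0x5D7B + 0xC6FB = 0x12476 → wrap carry → 0x2477
  0x2477 + 0xB7A2 = 0x0DC19
  0xDC19 + 0x485D = 0x12476 → wrap carry → 0x2477
One's-complement sum = 0x2477.
Checksum = ~0x2477 & 0xFFFF = 0xDB88.

DB88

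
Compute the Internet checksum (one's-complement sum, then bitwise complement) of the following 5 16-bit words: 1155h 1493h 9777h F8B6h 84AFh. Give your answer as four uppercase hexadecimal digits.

One's-complement addition (fold any carry out of bit 15 back into bit 0):
  0x1155 + 0x1493 = 0x025E8
  0x25E8 + 0x9777 = 0x0BD5F
  0xBD5F + 0xF8B6 = 0x1B615 → wrap carry → 0xB616
  0xB616 + 0x84AF = 0x13AC5 → wrap carry → 0x3AC6
One's-complement sum = 0x3AC6.
Checksum = ~0x3AC6 & 0xFFFF = 0xC539.

C539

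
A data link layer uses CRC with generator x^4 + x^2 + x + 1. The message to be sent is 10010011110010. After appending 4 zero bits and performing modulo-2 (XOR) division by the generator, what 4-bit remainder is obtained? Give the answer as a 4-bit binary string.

1110

Append 4 zeros: 100100111100100000. Divide by 10111 (XOR where the leading bit is 1):
  pos 0: 10010 XOR 10111 = 00101
  pos 2: 10101 XOR 10111 = 00010
  pos 5: 10111 XOR 10111 = 00000
  pos 12: 10000 XOR 10111 = 00111
Remainder (last 4 bits) = 1110. This is the CRC / FCS.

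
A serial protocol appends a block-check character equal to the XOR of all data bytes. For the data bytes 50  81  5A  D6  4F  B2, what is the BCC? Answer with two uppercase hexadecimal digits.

XOR the bytes together:
  start with 0x50
  0x50 ⊕ 0x81 = 0xD1
  0xD1 ⊕ 0x5A = 0x8B
  0x8B ⊕ 0xD6 = 0x5D
  0x5D ⊕ 0x4F = 0x12
  0x12 ⊕ 0xB2 = 0xA0

A0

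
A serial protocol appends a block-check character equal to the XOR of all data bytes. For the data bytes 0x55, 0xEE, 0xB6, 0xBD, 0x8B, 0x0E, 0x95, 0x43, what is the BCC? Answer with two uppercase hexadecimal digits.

E3

XOR the bytes together:
  start with 0x55
  0x55 ⊕ 0xEE = 0xBB
  0xBB ⊕ 0xB6 = 0x0D
  0x0D ⊕ 0xBD = 0xB0
  0xB0 ⊕ 0x8B = 0x3B
  0x3B ⊕ 0x0E = 0x35
  0x35 ⊕ 0x95 = 0xA0
  0xA0 ⊕ 0x43 = 0xE3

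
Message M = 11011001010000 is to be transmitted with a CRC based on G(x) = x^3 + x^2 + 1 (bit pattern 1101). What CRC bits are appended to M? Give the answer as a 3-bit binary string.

110

Append 3 zeros: 11011001010000000. Divide by 1101 (XOR where the leading bit is 1):
  pos 0: 1101 XOR 1101 = 0000
  pos 4: 1001 XOR 1101 = 0100
  pos 5: 1000 XOR 1101 = 0101
  pos 6: 1011 XOR 1101 = 0110
  pos 7: 1100 XOR 1101 = 0001
  pos 10: 1000 XOR 1101 = 0101
  pos 11: 1010 XOR 1101 = 0111
  pos 12: 1110 XOR 1101 = 0011
Remainder (last 3 bits) = 110. This is the CRC / FCS.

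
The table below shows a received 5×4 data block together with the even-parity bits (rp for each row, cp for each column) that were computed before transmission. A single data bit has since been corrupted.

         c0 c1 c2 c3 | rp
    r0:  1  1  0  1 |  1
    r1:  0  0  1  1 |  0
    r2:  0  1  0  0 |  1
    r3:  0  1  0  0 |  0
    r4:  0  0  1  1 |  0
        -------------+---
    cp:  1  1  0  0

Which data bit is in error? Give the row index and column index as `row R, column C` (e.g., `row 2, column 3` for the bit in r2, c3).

Recompute each row's even parity and compare to rp:
  r0: data parity 1, sent rp 1 → ok
  r1: data parity 0, sent rp 0 → ok
  r2: data parity 1, sent rp 1 → ok
  r3: data parity 1, sent rp 0 → mismatch
  r4: data parity 0, sent rp 0 → ok
Recompute each column's even parity and compare to cp:
  c0: data parity 1, sent cp 1 → ok
  c1: data parity 1, sent cp 1 → ok
  c2: data parity 0, sent cp 0 → ok
  c3: data parity 1, sent cp 0 → mismatch
Exactly one row (r3) and one column (c3) fail → the flipped bit is at their intersection.

row 3, column 3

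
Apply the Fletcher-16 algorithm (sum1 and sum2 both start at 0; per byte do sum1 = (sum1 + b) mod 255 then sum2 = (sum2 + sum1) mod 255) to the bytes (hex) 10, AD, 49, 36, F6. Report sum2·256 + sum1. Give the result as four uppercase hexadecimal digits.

Running sums (mod 255):
  after byte 0 (10): sum1=16, sum2=16
  after byte 1 (AD): sum1=189, sum2=205
  after byte 2 (49): sum1=7, sum2=212
  after byte 3 (36): sum1=61, sum2=18
  after byte 4 (F6): sum1=52, sum2=70
Checksum = sum2·256 + sum1 = 70·256 + 52 = 17972 = 0x4634.

4634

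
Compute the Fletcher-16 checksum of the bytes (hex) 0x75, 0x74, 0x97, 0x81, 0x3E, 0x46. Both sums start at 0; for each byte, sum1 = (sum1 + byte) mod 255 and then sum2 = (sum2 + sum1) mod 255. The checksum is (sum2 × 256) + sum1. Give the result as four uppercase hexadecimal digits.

AC87

Running sums (mod 255):
  after byte 0 (0x75): sum1=117, sum2=117
  after byte 1 (0x74): sum1=233, sum2=95
  after byte 2 (0x97): sum1=129, sum2=224
  after byte 3 (0x81): sum1=3, sum2=227
  after byte 4 (0x3E): sum1=65, sum2=37
  after byte 5 (0x46): sum1=135, sum2=172
Checksum = sum2·256 + sum1 = 172·256 + 135 = 44167 = 0xAC87.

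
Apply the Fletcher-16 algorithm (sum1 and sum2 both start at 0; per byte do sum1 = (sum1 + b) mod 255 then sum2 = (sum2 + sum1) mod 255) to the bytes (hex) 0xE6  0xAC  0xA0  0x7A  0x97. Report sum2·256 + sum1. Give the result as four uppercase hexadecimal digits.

A346

Running sums (mod 255):
  after byte 0 (0xE6): sum1=230, sum2=230
  after byte 1 (0xAC): sum1=147, sum2=122
  after byte 2 (0xA0): sum1=52, sum2=174
  after byte 3 (0x7A): sum1=174, sum2=93
  after byte 4 (0x97): sum1=70, sum2=163
Checksum = sum2·256 + sum1 = 163·256 + 70 = 41798 = 0xA346.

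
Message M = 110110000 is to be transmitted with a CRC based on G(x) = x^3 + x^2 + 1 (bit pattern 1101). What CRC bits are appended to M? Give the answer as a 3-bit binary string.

001

Append 3 zeros: 110110000000. Divide by 1101 (XOR where the leading bit is 1):
  pos 0: 1101 XOR 1101 = 0000
  pos 4: 1000 XOR 1101 = 0101
  pos 5: 1010 XOR 1101 = 0111
  pos 6: 1110 XOR 1101 = 0011
  pos 8: 1100 XOR 1101 = 0001
Remainder (last 3 bits) = 001. This is the CRC / FCS.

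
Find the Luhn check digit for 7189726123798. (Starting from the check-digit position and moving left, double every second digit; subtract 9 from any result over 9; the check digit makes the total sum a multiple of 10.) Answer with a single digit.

Partial digits right→left: 8 9 7 3 2 1 6 2 7 9 8 1 7
Double every second digit counting from the check-digit position (so the 1st, 3rd, 5th, ... of the partial from the right).
  doubled (with −9 where >9): 7 5 4 3 5 7 5 → sum 36
  kept as-is: 9 3 1 2 9 1 → sum 25
Total = 36 + 25 = 61.
Check digit = (10 − (61 mod 10)) mod 10 = 9.

9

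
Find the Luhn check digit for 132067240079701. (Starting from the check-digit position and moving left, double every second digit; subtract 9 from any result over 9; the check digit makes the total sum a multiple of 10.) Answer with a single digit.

Partial digits right→left: 1 0 7 9 7 0 0 4 2 7 6 0 2 3 1
Double every second digit counting from the check-digit position (so the 1st, 3rd, 5th, ... of the partial from the right).
  doubled (with −9 where >9): 2 5 5 0 4 3 4 2 → sum 25
  kept as-is: 0 9 0 4 7 0 3 → sum 23
Total = 25 + 23 = 48.
Check digit = (10 − (48 mod 10)) mod 10 = 2.

2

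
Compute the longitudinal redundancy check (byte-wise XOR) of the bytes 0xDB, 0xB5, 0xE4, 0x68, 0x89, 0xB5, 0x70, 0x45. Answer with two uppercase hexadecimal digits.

EB

XOR the bytes together:
  start with 0xDB
  0xDB ⊕ 0xB5 = 0x6E
  0x6E ⊕ 0xE4 = 0x8A
  0x8A ⊕ 0x68 = 0xE2
  0xE2 ⊕ 0x89 = 0x6B
  0x6B ⊕ 0xB5 = 0xDE
  0xDE ⊕ 0x70 = 0xAE
  0xAE ⊕ 0x45 = 0xEB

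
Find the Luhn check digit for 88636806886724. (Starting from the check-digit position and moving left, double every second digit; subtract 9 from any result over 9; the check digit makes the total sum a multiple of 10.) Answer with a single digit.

1

Partial digits right→left: 4 2 7 6 8 8 6 0 8 6 3 6 8 8
Double every second digit counting from the check-digit position (so the 1st, 3rd, 5th, ... of the partial from the right).
  doubled (with −9 where >9): 8 5 7 3 7 6 7 → sum 43
  kept as-is: 2 6 8 0 6 6 8 → sum 36
Total = 43 + 36 = 79.
Check digit = (10 − (79 mod 10)) mod 10 = 1.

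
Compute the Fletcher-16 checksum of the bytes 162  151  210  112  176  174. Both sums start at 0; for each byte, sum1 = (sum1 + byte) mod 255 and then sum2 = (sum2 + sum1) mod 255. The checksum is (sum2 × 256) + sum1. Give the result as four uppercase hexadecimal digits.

72DC

Running sums (mod 255):
  after byte 0 (162): sum1=162, sum2=162
  after byte 1 (151): sum1=58, sum2=220
  after byte 2 (210): sum1=13, sum2=233
  after byte 3 (112): sum1=125, sum2=103
  after byte 4 (176): sum1=46, sum2=149
  after byte 5 (174): sum1=220, sum2=114
Checksum = sum2·256 + sum1 = 114·256 + 220 = 29404 = 0x72DC.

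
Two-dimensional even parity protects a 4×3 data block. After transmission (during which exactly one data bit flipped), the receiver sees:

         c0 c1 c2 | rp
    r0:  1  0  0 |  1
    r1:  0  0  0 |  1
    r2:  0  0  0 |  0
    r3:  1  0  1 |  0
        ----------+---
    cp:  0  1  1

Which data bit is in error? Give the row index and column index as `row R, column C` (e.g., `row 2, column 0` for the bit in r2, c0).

row 1, column 1

Recompute each row's even parity and compare to rp:
  r0: data parity 1, sent rp 1 → ok
  r1: data parity 0, sent rp 1 → mismatch
  r2: data parity 0, sent rp 0 → ok
  r3: data parity 0, sent rp 0 → ok
Recompute each column's even parity and compare to cp:
  c0: data parity 0, sent cp 0 → ok
  c1: data parity 0, sent cp 1 → mismatch
  c2: data parity 1, sent cp 1 → ok
Exactly one row (r1) and one column (c1) fail → the flipped bit is at their intersection.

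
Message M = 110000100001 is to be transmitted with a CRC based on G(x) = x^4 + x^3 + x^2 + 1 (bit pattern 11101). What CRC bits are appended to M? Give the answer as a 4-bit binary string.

1010

Append 4 zeros: 1100001000010000. Divide by 11101 (XOR where the leading bit is 1):
  pos 0: 11000 XOR 11101 = 00101
  pos 2: 10101 XOR 11101 = 01000
  pos 3: 10000 XOR 11101 = 01101
  pos 4: 11010 XOR 11101 = 00111
  pos 6: 11100 XOR 11101 = 00001
  pos 10: 11000 XOR 11101 = 00101
Remainder (last 4 bits) = 1010. This is the CRC / FCS.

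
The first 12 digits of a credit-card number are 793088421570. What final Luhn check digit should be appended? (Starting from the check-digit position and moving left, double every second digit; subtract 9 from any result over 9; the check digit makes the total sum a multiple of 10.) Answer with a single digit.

9

Partial digits right→left: 0 7 5 1 2 4 8 8 0 3 9 7
Double every second digit counting from the check-digit position (so the 1st, 3rd, 5th, ... of the partial from the right).
  doubled (with −9 where >9): 0 1 4 7 0 9 → sum 21
  kept as-is: 7 1 4 8 3 7 → sum 30
Total = 21 + 30 = 51.
Check digit = (10 − (51 mod 10)) mod 10 = 9.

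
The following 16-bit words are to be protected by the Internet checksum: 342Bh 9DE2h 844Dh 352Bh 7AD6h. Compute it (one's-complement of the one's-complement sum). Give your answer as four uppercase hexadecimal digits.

F9A2

One's-complement addition (fold any carry out of bit 15 back into bit 0):
  0x342B + 0x9DE2 = 0x0D20D
  0xD20D + 0x844D = 0x1565A → wrap carry → 0x565B
  0x565B + 0x352B = 0x08B86
  0x8B86 + 0x7AD6 = 0x1065C → wrap carry → 0x065D
One's-complement sum = 0x065D.
Checksum = ~0x065D & 0xFFFF = 0xF9A2.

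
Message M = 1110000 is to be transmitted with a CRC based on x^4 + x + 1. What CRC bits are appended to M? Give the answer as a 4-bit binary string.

1000

Append 4 zeros: 11100000000. Divide by 10011 (XOR where the leading bit is 1):
  pos 0: 11100 XOR 10011 = 01111
  pos 1: 11110 XOR 10011 = 01101
  pos 2: 11010 XOR 10011 = 01001
  pos 3: 10010 XOR 10011 = 00001
Remainder (last 4 bits) = 1000. This is the CRC / FCS.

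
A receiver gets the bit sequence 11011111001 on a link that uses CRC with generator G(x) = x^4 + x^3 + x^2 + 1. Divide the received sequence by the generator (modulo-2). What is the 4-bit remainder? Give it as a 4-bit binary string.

0000

Modulo-2 division of 11011111001 by 11101:
  pos 0: 11011 XOR 11101 = 00110
  pos 2: 11011 XOR 11101 = 00110
  pos 4: 11010 XOR 11101 = 00111
  pos 6: 11101 XOR 11101 = 00000
Remainder = 0000 (zero — the frame passes the CRC check).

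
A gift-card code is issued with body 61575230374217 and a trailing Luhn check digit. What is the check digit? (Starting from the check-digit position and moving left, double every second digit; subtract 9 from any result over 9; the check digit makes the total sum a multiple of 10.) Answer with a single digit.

8

Partial digits right→left: 7 1 2 4 7 3 0 3 2 5 7 5 1 6
Double every second digit counting from the check-digit position (so the 1st, 3rd, 5th, ... of the partial from the right).
  doubled (with −9 where >9): 5 4 5 0 4 5 2 → sum 25
  kept as-is: 1 4 3 3 5 5 6 → sum 27
Total = 25 + 27 = 52.
Check digit = (10 − (52 mod 10)) mod 10 = 8.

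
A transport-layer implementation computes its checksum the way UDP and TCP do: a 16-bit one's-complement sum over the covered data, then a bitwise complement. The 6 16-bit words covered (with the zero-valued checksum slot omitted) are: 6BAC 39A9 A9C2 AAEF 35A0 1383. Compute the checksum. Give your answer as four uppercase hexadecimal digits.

BCD4

One's-complement addition (fold any carry out of bit 15 back into bit 0):
  0x6BAC + 0x39A9 = 0x0A555
  0xA555 + 0xA9C2 = 0x14F17 → wrap carry → 0x4F18
  0x4F18 + 0xAAEF = 0x0FA07
  0xFA07 + 0x35A0 = 0x12FA7 → wrap carry → 0x2FA8
  0x2FA8 + 0x1383 = 0x0432B
One's-complement sum = 0x432B.
Checksum = ~0x432B & 0xFFFF = 0xBCD4.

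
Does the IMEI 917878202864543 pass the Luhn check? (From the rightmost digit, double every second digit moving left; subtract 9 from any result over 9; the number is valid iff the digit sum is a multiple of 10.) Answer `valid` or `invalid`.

valid

From the right, keep odd positions and double even positions (subtract 9 from any doubled value over 9):
  doubled (positions 2,4,...): 8 8 7 0 7 7 2 → sum 39
  kept (positions 1,3,...): 3 5 6 2 2 7 7 9 → sum 41
Total = 80.
80 mod 10 = 0, so the number is valid.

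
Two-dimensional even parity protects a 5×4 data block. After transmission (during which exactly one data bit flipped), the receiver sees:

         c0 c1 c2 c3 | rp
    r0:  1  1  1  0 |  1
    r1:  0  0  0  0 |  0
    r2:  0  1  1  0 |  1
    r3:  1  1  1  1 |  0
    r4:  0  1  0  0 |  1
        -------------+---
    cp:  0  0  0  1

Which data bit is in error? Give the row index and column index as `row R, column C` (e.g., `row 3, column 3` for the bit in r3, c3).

row 2, column 2

Recompute each row's even parity and compare to rp:
  r0: data parity 1, sent rp 1 → ok
  r1: data parity 0, sent rp 0 → ok
  r2: data parity 0, sent rp 1 → mismatch
  r3: data parity 0, sent rp 0 → ok
  r4: data parity 1, sent rp 1 → ok
Recompute each column's even parity and compare to cp:
  c0: data parity 0, sent cp 0 → ok
  c1: data parity 0, sent cp 0 → ok
  c2: data parity 1, sent cp 0 → mismatch
  c3: data parity 1, sent cp 1 → ok
Exactly one row (r2) and one column (c2) fail → the flipped bit is at their intersection.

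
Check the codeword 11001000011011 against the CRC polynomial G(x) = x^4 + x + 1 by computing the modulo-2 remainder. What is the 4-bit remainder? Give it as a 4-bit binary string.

0000

Modulo-2 division of 11001000011011 by 10011:
  pos 0: 11001 XOR 10011 = 01010
  pos 1: 10100 XOR 10011 = 00111
  pos 3: 11100 XOR 10011 = 01111
  pos 4: 11110 XOR 10011 = 01101
  pos 5: 11011 XOR 10011 = 01000
  pos 6: 10001 XOR 10011 = 00010
  pos 9: 10011 XOR 10011 = 00000
Remainder = 0000 (zero — the frame passes the CRC check).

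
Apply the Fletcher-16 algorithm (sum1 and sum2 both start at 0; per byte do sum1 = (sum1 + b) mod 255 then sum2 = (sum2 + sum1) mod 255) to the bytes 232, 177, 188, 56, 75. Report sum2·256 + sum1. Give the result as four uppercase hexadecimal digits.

45DA

Running sums (mod 255):
  after byte 0 (232): sum1=232, sum2=232
  after byte 1 (177): sum1=154, sum2=131
  after byte 2 (188): sum1=87, sum2=218
  after byte 3 (56): sum1=143, sum2=106
  after byte 4 (75): sum1=218, sum2=69
Checksum = sum2·256 + sum1 = 69·256 + 218 = 17882 = 0x45DA.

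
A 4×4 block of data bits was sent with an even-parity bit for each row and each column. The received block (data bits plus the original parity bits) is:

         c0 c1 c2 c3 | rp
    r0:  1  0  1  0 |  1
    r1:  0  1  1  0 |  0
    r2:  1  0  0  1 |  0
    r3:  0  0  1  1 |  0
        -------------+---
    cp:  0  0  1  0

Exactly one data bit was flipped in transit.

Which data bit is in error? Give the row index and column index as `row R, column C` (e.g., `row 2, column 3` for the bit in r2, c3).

row 0, column 1

Recompute each row's even parity and compare to rp:
  r0: data parity 0, sent rp 1 → mismatch
  r1: data parity 0, sent rp 0 → ok
  r2: data parity 0, sent rp 0 → ok
  r3: data parity 0, sent rp 0 → ok
Recompute each column's even parity and compare to cp:
  c0: data parity 0, sent cp 0 → ok
  c1: data parity 1, sent cp 0 → mismatch
  c2: data parity 1, sent cp 1 → ok
  c3: data parity 0, sent cp 0 → ok
Exactly one row (r0) and one column (c1) fail → the flipped bit is at their intersection.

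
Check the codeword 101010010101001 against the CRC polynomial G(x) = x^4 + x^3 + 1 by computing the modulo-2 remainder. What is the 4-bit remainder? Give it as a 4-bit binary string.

Modulo-2 division of 101010010101001 by 11001:
  pos 0: 10101 XOR 11001 = 01100
  pos 1: 11000 XOR 11001 = 00001
  pos 5: 10101 XOR 11001 = 01100
  pos 6: 11000 XOR 11001 = 00001
  pos 10: 11001 XOR 11001 = 00000
Remainder = 0000 (zero — the frame passes the CRC check).

0000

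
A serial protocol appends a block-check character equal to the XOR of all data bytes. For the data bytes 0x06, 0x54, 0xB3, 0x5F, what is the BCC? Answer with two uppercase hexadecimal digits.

XOR the bytes together:
  start with 0x06
  0x06 ⊕ 0x54 = 0x52
  0x52 ⊕ 0xB3 = 0xE1
  0xE1 ⊕ 0x5F = 0xBE

BE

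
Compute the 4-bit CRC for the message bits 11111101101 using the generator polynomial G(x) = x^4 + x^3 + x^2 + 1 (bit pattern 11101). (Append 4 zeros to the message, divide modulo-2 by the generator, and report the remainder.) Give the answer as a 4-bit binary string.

Append 4 zeros: 111111011010000. Divide by 11101 (XOR where the leading bit is 1):
  pos 0: 11111 XOR 11101 = 00010
  pos 3: 10101 XOR 11101 = 01000
  pos 4: 10001 XOR 11101 = 01100
  pos 5: 11000 XOR 11101 = 00101
  pos 7: 10110 XOR 11101 = 01011
  pos 8: 10110 XOR 11101 = 01011
  pos 9: 10110 XOR 11101 = 01011
  pos 10: 10110 XOR 11101 = 01011
Remainder (last 4 bits) = 1011. This is the CRC / FCS.

1011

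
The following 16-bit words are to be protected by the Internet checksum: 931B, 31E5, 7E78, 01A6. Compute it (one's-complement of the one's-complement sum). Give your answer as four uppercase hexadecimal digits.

BAE0

One's-complement addition (fold any carry out of bit 15 back into bit 0):
  0x931B + 0x31E5 = 0x0C500
  0xC500 + 0x7E78 = 0x14378 → wrap carry → 0x4379
  0x4379 + 0x01A6 = 0x0451F
One's-complement sum = 0x451F.
Checksum = ~0x451F & 0xFFFF = 0xBAE0.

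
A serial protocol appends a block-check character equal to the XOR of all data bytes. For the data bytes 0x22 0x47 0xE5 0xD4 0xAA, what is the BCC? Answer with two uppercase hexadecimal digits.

FE

XOR the bytes together:
  start with 0x22
  0x22 ⊕ 0x47 = 0x65
  0x65 ⊕ 0xE5 = 0x80
  0x80 ⊕ 0xD4 = 0x54
  0x54 ⊕ 0xAA = 0xFE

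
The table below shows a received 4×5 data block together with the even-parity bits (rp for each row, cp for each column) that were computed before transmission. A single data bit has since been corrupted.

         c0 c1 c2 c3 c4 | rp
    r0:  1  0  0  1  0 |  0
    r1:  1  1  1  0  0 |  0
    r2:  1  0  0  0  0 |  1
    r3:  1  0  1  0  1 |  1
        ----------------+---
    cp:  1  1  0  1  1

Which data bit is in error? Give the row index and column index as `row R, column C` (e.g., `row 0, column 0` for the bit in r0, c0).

row 1, column 0

Recompute each row's even parity and compare to rp:
  r0: data parity 0, sent rp 0 → ok
  r1: data parity 1, sent rp 0 → mismatch
  r2: data parity 1, sent rp 1 → ok
  r3: data parity 1, sent rp 1 → ok
Recompute each column's even parity and compare to cp:
  c0: data parity 0, sent cp 1 → mismatch
  c1: data parity 1, sent cp 1 → ok
  c2: data parity 0, sent cp 0 → ok
  c3: data parity 1, sent cp 1 → ok
  c4: data parity 1, sent cp 1 → ok
Exactly one row (r1) and one column (c0) fail → the flipped bit is at their intersection.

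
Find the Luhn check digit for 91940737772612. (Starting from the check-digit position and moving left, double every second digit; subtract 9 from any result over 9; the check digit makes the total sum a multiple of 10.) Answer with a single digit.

7

Partial digits right→left: 2 1 6 2 7 7 7 3 7 0 4 9 1 9
Double every second digit counting from the check-digit position (so the 1st, 3rd, 5th, ... of the partial from the right).
  doubled (with −9 where >9): 4 3 5 5 5 8 2 → sum 32
  kept as-is: 1 2 7 3 0 9 9 → sum 31
Total = 32 + 31 = 63.
Check digit = (10 − (63 mod 10)) mod 10 = 7.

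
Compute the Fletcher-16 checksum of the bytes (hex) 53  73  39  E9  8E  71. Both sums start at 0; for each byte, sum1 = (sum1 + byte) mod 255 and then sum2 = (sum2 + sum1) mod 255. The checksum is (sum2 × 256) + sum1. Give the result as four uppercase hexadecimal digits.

Running sums (mod 255):
  after byte 0 (53): sum1=83, sum2=83
  after byte 1 (73): sum1=198, sum2=26
  after byte 2 (39): sum1=0, sum2=26
  after byte 3 (E9): sum1=233, sum2=4
  after byte 4 (8E): sum1=120, sum2=124
  after byte 5 (71): sum1=233, sum2=102
Checksum = sum2·256 + sum1 = 102·256 + 233 = 26345 = 0x66E9.

66E9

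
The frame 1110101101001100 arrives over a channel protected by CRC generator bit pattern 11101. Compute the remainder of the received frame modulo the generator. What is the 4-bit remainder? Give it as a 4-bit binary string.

0100

Modulo-2 division of 1110101101001100 by 11101:
  pos 0: 11101 XOR 11101 = 00000
  pos 6: 11010 XOR 11101 = 00111
  pos 8: 11101 XOR 11101 = 00000
Remainder = 0100 (nonzero — an error is detected).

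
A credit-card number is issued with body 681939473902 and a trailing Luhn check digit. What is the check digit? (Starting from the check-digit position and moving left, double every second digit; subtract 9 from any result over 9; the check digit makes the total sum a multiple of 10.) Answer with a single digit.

Partial digits right→left: 2 0 9 3 7 4 9 3 9 1 8 6
Double every second digit counting from the check-digit position (so the 1st, 3rd, 5th, ... of the partial from the right).
  doubled (with −9 where >9): 4 9 5 9 9 7 → sum 43
  kept as-is: 0 3 4 3 1 6 → sum 17
Total = 43 + 17 = 60.
Check digit = (10 − (60 mod 10)) mod 10 = 0.

0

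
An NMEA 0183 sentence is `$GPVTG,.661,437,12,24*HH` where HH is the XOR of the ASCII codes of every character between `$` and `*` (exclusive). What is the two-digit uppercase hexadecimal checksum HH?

XOR the ASCII codes of the payload characters:
  'G' = 0x47 → acc = 0x47
  'P' = 0x50 → acc = 0x17
  'V' = 0x56 → acc = 0x41
  'T' = 0x54 → acc = 0x15
  'G' = 0x47 → acc = 0x52
  ',' = 0x2C → acc = 0x7E
  '.' = 0x2E → acc = 0x50
  '6' = 0x36 → acc = 0x66
  '6' = 0x36 → acc = 0x50
  '1' = 0x31 → acc = 0x61
  ',' = 0x2C → acc = 0x4D
  '4' = 0x34 → acc = 0x79
  '3' = 0x33 → acc = 0x4A
  '7' = 0x37 → acc = 0x7D
  ',' = 0x2C → acc = 0x51
  '1' = 0x31 → acc = 0x60
  '2' = 0x32 → acc = 0x52
  ',' = 0x2C → acc = 0x7E
  '2' = 0x32 → acc = 0x4C
  '4' = 0x34 → acc = 0x78
Checksum = 0x78.

78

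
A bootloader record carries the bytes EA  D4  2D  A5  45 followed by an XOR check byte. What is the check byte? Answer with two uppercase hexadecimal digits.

XOR the bytes together:
  start with 0xEA
  0xEA ⊕ 0xD4 = 0x3E
  0x3E ⊕ 0x2D = 0x13
  0x13 ⊕ 0xA5 = 0xB6
  0xB6 ⊕ 0x45 = 0xF3

F3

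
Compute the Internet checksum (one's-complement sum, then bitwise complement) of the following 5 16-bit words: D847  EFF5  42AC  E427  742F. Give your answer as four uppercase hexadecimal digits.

9CBE

One's-complement addition (fold any carry out of bit 15 back into bit 0):
  0xD847 + 0xEFF5 = 0x1C83C → wrap carry → 0xC83D
  0xC83D + 0x42AC = 0x10AE9 → wrap carry → 0x0AEA
  0x0AEA + 0xE427 = 0x0EF11
  0xEF11 + 0x742F = 0x16340 → wrap carry → 0x6341
One's-complement sum = 0x6341.
Checksum = ~0x6341 & 0xFFFF = 0x9CBE.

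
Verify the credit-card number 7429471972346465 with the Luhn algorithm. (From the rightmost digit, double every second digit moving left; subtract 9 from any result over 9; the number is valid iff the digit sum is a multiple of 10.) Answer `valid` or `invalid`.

valid

From the right, keep odd positions and double even positions (subtract 9 from any doubled value over 9):
  doubled (positions 2,4,...): 3 3 6 5 2 8 4 5 → sum 36
  kept (positions 1,3,...): 5 4 4 2 9 7 9 4 → sum 44
Total = 80.
80 mod 10 = 0, so the number is valid.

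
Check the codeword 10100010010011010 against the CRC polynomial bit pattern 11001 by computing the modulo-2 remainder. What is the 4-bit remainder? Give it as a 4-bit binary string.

0000

Modulo-2 division of 10100010010011010 by 11001:
  pos 0: 10100 XOR 11001 = 01101
  pos 1: 11010 XOR 11001 = 00011
  pos 4: 11100 XOR 11001 = 00101
  pos 6: 10110 XOR 11001 = 01111
  pos 7: 11110 XOR 11001 = 00111
  pos 9: 11111 XOR 11001 = 00110
  pos 11: 11001 XOR 11001 = 00000
Remainder = 0000 (zero — the frame passes the CRC check).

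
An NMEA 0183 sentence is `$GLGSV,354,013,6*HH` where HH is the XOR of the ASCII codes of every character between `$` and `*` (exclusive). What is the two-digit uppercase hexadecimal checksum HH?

53

XOR the ASCII codes of the payload characters:
  'G' = 0x47 → acc = 0x47
  'L' = 0x4C → acc = 0x0B
  'G' = 0x47 → acc = 0x4C
  'S' = 0x53 → acc = 0x1F
  'V' = 0x56 → acc = 0x49
  ',' = 0x2C → acc = 0x65
  '3' = 0x33 → acc = 0x56
  '5' = 0x35 → acc = 0x63
  '4' = 0x34 → acc = 0x57
  ',' = 0x2C → acc = 0x7B
  '0' = 0x30 → acc = 0x4B
  '1' = 0x31 → acc = 0x7A
  '3' = 0x33 → acc = 0x49
  ',' = 0x2C → acc = 0x65
  '6' = 0x36 → acc = 0x53
Checksum = 0x53.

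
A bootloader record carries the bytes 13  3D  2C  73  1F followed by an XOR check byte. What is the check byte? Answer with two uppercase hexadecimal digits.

XOR the bytes together:
  start with 0x13
  0x13 ⊕ 0x3D = 0x2E
  0x2E ⊕ 0x2C = 0x02
  0x02 ⊕ 0x73 = 0x71
  0x71 ⊕ 0x1F = 0x6E

6E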